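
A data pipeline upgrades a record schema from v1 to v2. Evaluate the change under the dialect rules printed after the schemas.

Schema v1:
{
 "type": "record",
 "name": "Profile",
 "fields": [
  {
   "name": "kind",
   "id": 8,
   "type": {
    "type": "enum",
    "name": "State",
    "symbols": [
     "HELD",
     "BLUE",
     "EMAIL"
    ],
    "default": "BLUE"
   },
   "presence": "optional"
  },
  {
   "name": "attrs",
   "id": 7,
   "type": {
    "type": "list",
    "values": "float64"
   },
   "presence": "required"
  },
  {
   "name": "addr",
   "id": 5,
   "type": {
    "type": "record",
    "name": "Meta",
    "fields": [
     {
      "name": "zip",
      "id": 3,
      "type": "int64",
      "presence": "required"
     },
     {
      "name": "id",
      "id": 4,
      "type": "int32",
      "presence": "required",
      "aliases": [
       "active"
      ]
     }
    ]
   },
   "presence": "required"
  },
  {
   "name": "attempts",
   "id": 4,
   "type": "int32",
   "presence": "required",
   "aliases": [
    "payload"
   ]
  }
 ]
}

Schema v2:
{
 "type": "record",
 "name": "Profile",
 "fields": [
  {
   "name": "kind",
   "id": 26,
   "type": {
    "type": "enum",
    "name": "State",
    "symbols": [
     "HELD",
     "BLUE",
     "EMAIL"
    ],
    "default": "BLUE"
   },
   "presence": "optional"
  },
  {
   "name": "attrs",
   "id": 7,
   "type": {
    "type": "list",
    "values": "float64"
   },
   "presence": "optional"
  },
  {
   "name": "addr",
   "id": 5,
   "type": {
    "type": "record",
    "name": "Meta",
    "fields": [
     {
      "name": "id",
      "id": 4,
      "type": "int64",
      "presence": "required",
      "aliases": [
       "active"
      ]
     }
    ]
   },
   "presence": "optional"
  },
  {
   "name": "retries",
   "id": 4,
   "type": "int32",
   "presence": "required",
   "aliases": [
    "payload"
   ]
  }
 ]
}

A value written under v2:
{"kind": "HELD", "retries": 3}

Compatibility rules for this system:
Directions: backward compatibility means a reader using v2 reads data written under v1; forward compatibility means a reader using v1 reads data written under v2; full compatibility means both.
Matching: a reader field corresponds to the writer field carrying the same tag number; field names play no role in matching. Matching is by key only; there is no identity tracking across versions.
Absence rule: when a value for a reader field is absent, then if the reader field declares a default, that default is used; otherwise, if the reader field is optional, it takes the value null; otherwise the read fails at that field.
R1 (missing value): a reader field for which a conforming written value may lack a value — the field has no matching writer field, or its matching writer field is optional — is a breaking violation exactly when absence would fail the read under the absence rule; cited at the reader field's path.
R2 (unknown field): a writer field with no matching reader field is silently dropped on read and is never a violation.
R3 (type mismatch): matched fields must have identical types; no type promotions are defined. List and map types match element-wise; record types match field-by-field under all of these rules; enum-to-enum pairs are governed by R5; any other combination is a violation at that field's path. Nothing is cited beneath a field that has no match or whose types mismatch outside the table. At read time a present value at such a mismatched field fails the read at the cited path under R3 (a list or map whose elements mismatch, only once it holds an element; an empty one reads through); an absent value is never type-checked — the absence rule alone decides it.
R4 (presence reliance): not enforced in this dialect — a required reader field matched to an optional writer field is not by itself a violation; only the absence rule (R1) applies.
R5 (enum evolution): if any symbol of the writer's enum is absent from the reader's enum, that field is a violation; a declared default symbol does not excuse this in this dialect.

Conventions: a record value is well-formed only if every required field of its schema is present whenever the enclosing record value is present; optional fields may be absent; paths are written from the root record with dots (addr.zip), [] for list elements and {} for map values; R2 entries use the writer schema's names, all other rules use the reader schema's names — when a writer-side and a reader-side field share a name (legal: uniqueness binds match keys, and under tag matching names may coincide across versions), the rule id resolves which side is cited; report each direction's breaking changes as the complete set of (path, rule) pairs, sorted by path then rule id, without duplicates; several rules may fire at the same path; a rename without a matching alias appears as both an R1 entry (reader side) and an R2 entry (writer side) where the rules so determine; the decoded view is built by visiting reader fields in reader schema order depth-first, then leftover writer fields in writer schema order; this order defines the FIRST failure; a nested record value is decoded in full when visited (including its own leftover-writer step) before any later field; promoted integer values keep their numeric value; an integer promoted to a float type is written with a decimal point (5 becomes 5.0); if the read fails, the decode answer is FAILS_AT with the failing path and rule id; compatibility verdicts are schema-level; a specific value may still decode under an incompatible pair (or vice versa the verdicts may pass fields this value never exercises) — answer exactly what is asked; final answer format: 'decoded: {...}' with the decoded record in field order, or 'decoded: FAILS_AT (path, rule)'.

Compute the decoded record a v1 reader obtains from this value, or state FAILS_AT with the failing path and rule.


decoded: FAILS_AT (attrs, R1)

the writer's type comes first in each Profile pair
decoding the Profile value with the v1 reader:
  kind := null (absent, optional -> null)
  read fails at attrs under R1 (no fill)
  => FAILS_AT (attrs, R1)
diffs on Profile not affecting the asked answer:
  renamed field attempts to retries in record Profile -> inert under this dialect — no rule fires on Profile and the result does not move
  field kind in record Profile: tag 8 changed to 26 -> inert under this dialect — no rule fires on Profile and the result does not move
  removed field zip from record Meta -> shifts the Profile verdicts, not this decode
  field addr in record Profile: required changed to optional -> shifts the Profile verdicts, not this decode
  field id in record Meta: type int32 changed to int64 -> shifts the Profile verdicts, not this decode


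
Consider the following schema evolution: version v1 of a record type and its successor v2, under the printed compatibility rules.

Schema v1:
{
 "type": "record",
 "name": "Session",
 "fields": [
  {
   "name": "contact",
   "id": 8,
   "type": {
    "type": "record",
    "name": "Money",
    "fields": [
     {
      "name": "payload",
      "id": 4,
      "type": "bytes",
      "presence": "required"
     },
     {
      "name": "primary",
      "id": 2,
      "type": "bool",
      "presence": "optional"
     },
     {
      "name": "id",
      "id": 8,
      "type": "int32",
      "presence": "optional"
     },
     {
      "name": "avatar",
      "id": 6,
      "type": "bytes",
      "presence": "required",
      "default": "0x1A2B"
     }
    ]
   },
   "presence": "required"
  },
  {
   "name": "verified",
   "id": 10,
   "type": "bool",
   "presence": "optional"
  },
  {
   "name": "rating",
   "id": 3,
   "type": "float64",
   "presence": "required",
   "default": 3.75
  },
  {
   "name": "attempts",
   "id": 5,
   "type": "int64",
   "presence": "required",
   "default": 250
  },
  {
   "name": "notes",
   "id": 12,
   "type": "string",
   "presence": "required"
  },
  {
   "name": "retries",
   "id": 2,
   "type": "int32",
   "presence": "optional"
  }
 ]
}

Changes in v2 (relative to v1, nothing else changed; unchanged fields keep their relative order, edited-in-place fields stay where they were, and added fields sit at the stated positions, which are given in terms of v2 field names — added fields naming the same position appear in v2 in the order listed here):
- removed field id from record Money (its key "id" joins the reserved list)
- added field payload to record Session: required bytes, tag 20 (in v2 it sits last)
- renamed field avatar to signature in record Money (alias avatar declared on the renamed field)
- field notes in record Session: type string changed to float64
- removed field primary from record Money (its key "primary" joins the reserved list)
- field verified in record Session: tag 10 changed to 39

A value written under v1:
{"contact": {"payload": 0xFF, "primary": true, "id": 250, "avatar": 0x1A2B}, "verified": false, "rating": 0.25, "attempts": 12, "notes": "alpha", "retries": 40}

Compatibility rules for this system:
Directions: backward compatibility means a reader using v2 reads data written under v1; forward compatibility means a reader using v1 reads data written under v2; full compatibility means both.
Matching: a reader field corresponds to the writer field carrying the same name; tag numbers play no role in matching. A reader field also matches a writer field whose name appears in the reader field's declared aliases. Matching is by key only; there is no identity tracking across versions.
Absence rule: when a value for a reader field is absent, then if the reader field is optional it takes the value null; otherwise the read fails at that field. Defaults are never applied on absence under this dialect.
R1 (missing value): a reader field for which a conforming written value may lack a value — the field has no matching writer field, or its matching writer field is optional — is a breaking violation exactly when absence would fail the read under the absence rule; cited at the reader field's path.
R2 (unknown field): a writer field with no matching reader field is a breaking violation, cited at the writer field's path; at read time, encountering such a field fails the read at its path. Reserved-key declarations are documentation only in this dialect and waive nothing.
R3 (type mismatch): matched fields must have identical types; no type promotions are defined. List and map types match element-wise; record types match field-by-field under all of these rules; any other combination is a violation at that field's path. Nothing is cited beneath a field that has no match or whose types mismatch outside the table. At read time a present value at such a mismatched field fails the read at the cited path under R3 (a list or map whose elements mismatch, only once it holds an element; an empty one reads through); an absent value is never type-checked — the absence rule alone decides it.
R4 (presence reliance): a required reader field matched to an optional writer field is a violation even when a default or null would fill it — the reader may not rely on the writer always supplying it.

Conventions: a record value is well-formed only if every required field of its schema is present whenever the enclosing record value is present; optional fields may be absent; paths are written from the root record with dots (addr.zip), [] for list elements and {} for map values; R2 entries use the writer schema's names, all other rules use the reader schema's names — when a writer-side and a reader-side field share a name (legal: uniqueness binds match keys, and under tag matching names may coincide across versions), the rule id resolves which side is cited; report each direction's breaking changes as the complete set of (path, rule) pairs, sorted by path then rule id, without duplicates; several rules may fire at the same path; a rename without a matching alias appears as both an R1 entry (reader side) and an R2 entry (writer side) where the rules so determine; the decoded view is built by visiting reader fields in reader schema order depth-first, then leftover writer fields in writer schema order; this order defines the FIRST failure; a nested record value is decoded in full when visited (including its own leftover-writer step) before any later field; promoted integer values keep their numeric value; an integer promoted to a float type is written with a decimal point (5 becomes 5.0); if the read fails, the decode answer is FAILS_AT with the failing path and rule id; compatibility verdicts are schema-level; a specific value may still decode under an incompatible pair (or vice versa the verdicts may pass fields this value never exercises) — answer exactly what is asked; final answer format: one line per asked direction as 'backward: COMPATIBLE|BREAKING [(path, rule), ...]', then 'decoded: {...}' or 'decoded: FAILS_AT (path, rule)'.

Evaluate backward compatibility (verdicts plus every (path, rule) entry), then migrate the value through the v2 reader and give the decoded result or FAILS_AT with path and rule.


backward: BREAKING [(contact.id, R2), (contact.primary, R2), (notes, R3), (payload, R1)]; decoded: FAILS_AT (contact.primary, R2)

each type pair in Session: writer, then reader
backward on Session — v2 reading data written by v1:
  Money -> Money, writer required: contact aligns to contact
  bool -> bool, writer optional: verified aligns to verified
  float64 -> float64, writer required: rating aligns to rating
  int64 -> int64, writer required: attempts aligns to attempts
  string -> float64, writer required: notes aligns to notes
  int32 -> int32, writer optional: retries aligns to retries
  payload: no writer-side match
  bytes -> bytes, writer required: contact.payload aligns to contact.payload
  bytes -> bytes, writer required: contact.signature aligns to contact.avatar
  contact.primary (writer side), unknown to reader
  contact.id (writer side), unknown to reader
  violation R2 at contact.id
  violation R2 at contact.primary
  violation R3 at notes
  violation R1 at payload
  => backward verdict for Session: BREAKING, 4 violation(s)
decode (reader v2):
  contact.payload := 0xFF
  contact.signature := 0x1A2B (from writer avatar)
  read fails at contact.primary under R2 (unknown field)
  => FAILS_AT (contact.primary, R2)
the other Session changes do not affect what is asked:
  renamed field avatar to signature in record Money (alias avatar declared on the renamed field) -> its effect on Session is confined to the forward direction, not asked
  field verified in record Session: tag 10 changed to 39 -> triggers nothing under Session's printed rules — same verdict


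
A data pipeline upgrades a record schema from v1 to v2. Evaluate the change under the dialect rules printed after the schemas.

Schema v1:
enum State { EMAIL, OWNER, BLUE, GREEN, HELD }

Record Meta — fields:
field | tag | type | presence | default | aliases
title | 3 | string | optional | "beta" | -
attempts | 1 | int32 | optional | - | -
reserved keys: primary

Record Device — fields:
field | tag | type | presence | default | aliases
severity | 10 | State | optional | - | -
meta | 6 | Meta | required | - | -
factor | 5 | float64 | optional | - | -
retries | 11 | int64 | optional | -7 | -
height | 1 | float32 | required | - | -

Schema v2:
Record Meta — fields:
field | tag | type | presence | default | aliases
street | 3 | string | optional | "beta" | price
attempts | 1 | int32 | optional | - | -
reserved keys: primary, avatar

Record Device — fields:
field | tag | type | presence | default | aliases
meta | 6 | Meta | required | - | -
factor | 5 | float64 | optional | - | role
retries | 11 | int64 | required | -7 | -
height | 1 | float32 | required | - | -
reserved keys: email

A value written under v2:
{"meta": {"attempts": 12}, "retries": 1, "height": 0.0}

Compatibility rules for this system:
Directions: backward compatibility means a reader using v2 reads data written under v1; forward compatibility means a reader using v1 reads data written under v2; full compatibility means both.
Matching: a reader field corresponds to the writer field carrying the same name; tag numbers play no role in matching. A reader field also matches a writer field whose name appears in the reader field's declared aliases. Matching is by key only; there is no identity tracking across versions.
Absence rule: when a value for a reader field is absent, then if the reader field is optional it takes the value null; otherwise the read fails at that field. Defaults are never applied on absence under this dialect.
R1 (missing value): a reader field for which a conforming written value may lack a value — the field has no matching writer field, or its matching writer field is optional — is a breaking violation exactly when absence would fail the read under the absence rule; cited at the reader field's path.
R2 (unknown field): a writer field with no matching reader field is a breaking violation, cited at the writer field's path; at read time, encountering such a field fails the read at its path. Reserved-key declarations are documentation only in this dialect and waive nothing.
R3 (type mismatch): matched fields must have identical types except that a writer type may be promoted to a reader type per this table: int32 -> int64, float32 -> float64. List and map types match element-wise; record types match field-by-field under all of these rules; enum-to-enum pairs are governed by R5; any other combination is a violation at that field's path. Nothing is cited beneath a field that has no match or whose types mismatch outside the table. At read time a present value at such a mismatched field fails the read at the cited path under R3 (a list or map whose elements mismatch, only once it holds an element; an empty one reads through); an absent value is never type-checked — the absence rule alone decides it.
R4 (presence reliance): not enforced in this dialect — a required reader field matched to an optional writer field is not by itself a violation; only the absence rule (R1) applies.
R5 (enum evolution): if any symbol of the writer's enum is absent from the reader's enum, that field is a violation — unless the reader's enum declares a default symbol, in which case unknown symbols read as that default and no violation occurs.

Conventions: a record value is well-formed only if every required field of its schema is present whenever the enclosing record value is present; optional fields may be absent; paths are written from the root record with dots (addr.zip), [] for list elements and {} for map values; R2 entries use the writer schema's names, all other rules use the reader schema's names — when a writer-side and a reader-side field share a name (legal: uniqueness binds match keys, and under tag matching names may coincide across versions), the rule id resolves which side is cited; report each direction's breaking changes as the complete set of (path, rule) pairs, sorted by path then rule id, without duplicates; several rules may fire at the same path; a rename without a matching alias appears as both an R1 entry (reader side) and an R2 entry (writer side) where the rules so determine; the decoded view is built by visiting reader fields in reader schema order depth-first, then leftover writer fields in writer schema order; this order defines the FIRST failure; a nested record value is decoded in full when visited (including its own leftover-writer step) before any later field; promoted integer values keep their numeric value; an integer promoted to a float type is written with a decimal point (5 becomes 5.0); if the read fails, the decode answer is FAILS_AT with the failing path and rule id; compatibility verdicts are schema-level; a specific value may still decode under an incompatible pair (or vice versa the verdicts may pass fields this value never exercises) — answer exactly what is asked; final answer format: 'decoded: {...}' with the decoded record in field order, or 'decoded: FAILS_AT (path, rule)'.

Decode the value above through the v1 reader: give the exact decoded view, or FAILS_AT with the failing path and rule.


decoded: {"severity": null, "meta": {"title": null, "attempts": 12}, "factor": null, "retries": 1, "height": 0.0}

arrows below run writer -> reader for Device
decode (reader v1):
  severity := null (not supplied -> null)
  meta.title := null (not supplied -> null)
  meta.attempts := 12
  factor := null (not supplied -> null)
  retries := 1
  height := 0.0
  => decoded: {"severity": null, "meta": {"title": null, "attempts": 12}, "factor": null, "retries": 1, "height": 0.0}
the rest of the Device diff is inert for this question:
  removed field severity from record Device -> a verdict-level change on Device — the shown value reads the same
  renamed field title to street in record Meta -> a verdict-level change on Device — the shown value reads the same
  field retries in record Device: optional changed to required -> a verdict-level change on Device — the shown value reads the same


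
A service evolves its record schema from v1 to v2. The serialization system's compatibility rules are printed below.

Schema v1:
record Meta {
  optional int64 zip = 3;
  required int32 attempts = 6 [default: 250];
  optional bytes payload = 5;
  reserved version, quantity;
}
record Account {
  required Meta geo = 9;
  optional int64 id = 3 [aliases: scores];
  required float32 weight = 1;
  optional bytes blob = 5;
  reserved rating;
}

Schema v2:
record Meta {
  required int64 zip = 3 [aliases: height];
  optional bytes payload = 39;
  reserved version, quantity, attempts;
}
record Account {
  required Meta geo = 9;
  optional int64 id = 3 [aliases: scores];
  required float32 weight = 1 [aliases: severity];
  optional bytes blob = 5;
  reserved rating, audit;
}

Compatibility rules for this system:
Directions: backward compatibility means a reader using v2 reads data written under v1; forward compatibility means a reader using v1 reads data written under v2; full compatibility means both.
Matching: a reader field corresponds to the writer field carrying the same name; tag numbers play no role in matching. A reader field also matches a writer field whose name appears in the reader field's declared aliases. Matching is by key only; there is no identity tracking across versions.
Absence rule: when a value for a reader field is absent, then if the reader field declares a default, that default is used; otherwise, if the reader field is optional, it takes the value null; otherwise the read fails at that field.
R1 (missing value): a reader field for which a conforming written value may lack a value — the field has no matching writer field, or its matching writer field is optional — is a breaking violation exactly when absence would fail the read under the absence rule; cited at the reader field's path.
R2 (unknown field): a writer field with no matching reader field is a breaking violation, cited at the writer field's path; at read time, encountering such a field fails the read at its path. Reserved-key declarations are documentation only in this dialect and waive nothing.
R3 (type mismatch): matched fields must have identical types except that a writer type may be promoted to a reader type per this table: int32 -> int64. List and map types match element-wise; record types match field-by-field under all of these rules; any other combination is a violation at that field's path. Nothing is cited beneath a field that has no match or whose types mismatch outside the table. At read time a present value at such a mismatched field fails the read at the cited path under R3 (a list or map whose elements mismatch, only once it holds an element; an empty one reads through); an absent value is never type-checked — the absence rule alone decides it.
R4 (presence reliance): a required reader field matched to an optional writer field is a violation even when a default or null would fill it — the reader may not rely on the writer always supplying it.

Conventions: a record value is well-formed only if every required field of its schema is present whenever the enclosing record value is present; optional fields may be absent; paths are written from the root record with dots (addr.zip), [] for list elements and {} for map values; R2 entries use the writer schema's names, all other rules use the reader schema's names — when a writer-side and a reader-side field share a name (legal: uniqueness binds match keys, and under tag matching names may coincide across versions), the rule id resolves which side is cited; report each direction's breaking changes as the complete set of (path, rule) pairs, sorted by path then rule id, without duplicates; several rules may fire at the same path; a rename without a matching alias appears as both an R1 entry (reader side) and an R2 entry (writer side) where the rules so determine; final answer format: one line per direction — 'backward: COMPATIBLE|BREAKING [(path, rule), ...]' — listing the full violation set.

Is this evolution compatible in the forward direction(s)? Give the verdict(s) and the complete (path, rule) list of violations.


each type pair in Account: writer, then reader
checking forward for Account: reader v1 against writer v2:
  geo: paired with writer geo (Meta -> Meta; writer required)
  id: paired with writer id (int64 -> int64; writer optional)
  weight: paired with writer weight (float32 -> float32; writer required)
  blob: paired with writer blob (bytes -> bytes; writer optional)
  geo.zip: paired with writer geo.zip (int64 -> int64; writer required)
  geo.attempts: no writer-side match
  geo.payload: paired with writer geo.payload (bytes -> bytes; writer optional)
  => forward verdict for Account: COMPATIBLE, no violations
diffs on Account not affecting the asked answer:
  field payload in record Meta: tag 5 changed to 39 -> fires no rule on Account, leaving the asked answer as it is
  field zip in record Meta: optional changed to required -> its effect on Account is confined to the backward direction, not asked
  removed field attempts from record Meta (its key "attempts" joins the reserved list) -> its effect on Account is confined to the backward direction, not asked

forward: COMPATIBLE []


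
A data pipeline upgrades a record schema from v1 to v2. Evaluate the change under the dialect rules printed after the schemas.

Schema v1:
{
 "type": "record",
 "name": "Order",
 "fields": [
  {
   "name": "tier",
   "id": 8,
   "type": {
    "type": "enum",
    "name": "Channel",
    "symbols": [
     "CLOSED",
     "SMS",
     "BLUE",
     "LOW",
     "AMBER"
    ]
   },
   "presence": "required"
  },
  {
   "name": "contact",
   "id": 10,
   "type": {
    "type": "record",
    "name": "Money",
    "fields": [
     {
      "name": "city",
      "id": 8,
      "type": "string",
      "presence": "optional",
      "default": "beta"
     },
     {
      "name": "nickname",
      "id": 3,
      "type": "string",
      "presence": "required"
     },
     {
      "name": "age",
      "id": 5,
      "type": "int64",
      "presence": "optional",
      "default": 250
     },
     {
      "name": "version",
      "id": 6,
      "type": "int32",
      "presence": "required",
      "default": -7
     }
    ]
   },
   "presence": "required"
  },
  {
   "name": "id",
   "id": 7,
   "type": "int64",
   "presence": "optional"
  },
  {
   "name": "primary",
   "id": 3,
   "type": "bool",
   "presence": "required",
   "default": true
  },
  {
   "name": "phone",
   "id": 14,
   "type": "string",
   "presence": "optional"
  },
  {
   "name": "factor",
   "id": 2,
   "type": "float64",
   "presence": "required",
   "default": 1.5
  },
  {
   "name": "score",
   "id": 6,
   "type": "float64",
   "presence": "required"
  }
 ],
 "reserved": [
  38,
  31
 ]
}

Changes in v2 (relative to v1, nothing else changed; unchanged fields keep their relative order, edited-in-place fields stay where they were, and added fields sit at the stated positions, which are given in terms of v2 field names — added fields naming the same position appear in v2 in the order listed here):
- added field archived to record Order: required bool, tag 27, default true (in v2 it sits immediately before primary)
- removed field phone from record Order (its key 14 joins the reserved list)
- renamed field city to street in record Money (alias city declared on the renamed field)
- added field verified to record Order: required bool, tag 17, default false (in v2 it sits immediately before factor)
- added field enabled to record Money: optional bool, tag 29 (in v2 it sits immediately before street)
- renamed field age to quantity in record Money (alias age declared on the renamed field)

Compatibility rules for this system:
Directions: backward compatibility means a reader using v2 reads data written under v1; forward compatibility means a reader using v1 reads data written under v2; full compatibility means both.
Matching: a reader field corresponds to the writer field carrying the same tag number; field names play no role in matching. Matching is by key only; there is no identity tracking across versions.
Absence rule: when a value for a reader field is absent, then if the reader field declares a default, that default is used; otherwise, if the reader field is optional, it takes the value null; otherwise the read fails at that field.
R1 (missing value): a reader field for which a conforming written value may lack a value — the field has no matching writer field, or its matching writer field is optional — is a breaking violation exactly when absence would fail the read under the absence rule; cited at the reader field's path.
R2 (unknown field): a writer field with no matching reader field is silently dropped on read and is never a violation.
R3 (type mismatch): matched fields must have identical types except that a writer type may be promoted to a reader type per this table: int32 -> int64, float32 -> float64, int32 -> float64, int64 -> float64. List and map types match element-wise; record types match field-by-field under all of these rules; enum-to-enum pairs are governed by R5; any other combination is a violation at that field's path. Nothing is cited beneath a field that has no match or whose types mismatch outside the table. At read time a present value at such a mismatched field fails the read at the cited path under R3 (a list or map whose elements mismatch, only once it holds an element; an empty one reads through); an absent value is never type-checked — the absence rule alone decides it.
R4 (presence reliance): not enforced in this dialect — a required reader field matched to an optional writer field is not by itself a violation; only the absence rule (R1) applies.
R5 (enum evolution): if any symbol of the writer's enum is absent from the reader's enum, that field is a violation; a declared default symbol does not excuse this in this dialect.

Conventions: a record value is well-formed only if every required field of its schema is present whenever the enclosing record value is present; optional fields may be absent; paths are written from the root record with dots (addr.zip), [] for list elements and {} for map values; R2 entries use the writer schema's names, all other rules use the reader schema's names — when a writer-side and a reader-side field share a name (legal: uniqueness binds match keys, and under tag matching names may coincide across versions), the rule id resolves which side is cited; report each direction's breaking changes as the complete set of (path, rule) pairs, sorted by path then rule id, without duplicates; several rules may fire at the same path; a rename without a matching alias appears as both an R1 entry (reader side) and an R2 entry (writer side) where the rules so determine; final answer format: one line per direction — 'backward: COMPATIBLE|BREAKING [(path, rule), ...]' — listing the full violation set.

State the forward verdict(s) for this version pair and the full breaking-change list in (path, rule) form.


forward: COMPATIBLE []

each type pair in Order: writer, then reader
forward pass over Order, reader schema v1, writer schema v2:
  writer required, Channel -> Channel: reader tier maps from writer tier
  writer required, Money -> Money: reader contact maps from writer contact
  writer optional, int64 -> int64: reader id maps from writer id
  writer required, bool -> bool: reader primary maps from writer primary
  phone: no writer-side match
  writer required, float64 -> float64: reader factor maps from writer factor
  writer required, float64 -> float64: reader score maps from writer score
  writer archived: unknown to reader
  writer verified: unknown to reader
  writer optional, string -> string: reader contact.city maps from writer contact.street
  writer required, string -> string: reader contact.nickname maps from writer contact.nickname
  writer optional, int64 -> int64: reader contact.age maps from writer contact.quantity
  writer required, int32 -> int32: reader contact.version maps from writer contact.version
  writer contact.enabled: unknown to reader
  nothing fires on Order: forward is COMPATIBLE
remaining Order differences; none change what is asked:
  added field verified to record Order: required bool, tag 17, default false (in v2 it sits immediately before factor) -> triggers nothing under Order's printed rules — same verdict
  removed field phone from record Order (its key 14 joins the reserved list) -> triggers nothing under Order's printed rules — same verdict
  renamed field city to street in record Money (alias city declared on the renamed field) -> triggers nothing under Order's printed rules — same verdict
  added field archived to record Order: required bool, tag 27, default true (in v2 it sits immediately before primary) -> triggers nothing under Order's printed rules — same verdict
  added field enabled to record Money: optional bool, tag 29 (in v2 it sits immediately before street) -> triggers nothing under Order's printed rules — same verdict
  renamed field age to quantity in record Money (alias age declared on the renamed field) -> triggers nothing under Order's printed rules — same verdict


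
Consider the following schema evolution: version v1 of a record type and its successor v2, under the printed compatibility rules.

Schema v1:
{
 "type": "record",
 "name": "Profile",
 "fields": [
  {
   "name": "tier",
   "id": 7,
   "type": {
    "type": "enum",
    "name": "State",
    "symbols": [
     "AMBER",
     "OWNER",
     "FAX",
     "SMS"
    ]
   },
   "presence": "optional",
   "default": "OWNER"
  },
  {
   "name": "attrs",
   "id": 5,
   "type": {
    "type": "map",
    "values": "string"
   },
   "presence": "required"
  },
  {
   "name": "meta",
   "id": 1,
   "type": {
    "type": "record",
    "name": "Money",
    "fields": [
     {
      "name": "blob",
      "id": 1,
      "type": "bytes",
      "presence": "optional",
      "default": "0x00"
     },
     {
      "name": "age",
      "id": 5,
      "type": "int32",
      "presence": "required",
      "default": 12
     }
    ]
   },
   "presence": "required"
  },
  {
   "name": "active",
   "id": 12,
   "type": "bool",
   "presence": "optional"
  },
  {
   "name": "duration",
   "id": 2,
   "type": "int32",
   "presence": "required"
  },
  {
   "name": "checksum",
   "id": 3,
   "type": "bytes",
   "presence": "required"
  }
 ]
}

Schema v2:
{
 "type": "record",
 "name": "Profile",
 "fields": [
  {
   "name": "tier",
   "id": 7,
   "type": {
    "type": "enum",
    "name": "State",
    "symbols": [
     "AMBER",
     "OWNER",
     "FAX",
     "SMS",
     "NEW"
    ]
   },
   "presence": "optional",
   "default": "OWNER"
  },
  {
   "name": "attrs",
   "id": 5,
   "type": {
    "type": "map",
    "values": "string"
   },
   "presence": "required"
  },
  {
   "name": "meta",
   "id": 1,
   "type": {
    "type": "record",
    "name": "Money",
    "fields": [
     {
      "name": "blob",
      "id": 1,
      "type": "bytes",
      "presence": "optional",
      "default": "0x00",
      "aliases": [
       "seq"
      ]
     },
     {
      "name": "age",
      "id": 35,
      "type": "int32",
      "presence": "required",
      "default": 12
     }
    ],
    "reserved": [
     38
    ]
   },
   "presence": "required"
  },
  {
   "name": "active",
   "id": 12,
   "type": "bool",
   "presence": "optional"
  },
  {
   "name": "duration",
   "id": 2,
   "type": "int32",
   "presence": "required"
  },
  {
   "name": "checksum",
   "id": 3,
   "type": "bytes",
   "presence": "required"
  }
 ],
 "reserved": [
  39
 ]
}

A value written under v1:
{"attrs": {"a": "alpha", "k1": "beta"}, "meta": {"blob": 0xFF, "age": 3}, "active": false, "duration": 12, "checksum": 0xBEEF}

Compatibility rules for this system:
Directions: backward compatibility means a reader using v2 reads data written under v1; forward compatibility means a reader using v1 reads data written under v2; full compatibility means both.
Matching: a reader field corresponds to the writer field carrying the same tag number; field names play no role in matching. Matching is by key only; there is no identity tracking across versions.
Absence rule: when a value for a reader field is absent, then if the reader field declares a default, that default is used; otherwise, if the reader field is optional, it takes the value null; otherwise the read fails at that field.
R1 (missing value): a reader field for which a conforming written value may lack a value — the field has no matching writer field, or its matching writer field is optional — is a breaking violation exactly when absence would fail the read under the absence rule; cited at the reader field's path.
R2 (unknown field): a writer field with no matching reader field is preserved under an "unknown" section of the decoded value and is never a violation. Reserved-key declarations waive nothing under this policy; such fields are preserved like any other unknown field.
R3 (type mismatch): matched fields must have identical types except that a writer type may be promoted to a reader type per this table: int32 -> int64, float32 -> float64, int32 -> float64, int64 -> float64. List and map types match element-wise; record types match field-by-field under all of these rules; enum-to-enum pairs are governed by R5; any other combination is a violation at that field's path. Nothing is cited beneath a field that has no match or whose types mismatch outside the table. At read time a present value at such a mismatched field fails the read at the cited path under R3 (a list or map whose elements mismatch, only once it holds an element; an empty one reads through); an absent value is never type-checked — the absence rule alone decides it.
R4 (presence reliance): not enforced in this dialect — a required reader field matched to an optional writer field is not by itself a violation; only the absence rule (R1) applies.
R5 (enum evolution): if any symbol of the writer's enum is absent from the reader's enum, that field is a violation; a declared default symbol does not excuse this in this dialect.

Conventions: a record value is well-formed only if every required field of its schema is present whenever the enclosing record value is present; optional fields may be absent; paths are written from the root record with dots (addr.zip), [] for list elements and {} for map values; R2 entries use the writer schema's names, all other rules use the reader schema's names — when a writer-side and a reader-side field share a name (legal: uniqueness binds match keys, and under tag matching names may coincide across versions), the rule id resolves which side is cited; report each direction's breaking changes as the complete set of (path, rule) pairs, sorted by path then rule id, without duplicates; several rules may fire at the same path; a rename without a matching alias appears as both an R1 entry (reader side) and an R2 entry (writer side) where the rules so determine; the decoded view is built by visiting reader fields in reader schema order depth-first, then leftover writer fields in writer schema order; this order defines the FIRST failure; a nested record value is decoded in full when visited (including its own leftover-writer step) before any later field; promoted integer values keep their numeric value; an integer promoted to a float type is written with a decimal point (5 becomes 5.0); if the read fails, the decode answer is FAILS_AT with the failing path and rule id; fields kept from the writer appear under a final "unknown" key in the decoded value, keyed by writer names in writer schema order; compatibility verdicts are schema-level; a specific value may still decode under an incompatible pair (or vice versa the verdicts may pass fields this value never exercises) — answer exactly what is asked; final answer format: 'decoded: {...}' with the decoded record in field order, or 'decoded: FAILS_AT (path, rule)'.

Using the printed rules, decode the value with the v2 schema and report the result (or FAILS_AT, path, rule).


decoded: {"tier": "OWNER", "attrs": {"a": "alpha", "k1": "beta"}, "meta": {"blob": 0xFF, "age": 12, "unknown": {"age": 3}}, "active": false, "duration": 12, "checksum": 0xBEEF}

each type pair in Profile: writer, then reader
decode walk for Profile under reader schema v2:
  tier := "OWNER" (absent -> default)
  attrs := {"a": "alpha", "k1": "beta"}
  meta.blob := 0xFF
  meta.age := 12 (absent -> default)
  writer meta.age: kept under "unknown"
  active := false
  duration := 12
  checksum := 0xBEEF
  => decoded: {"tier": "OWNER", "attrs": {"a": "alpha", "k1": "beta"}, "meta": {"blob": 0xFF, "age": 12, "unknown": {"age": 3}}, "active": false, "duration": 12, "checksum": 0xBEEF}
the other Profile changes do not affect what is asked:
  enum State (field tier in record Profile): symbol NEW added -> shifts the Profile verdicts, not this decode
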